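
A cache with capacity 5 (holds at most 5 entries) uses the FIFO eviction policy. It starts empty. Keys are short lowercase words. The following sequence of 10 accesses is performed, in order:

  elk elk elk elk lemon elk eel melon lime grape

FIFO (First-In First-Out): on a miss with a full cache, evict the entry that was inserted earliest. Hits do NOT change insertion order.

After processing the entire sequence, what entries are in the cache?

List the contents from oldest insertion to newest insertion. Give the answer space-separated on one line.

FIFO simulation (capacity=5):
  1. access elk: MISS. Cache (old->new): [elk]
  2. access elk: HIT. Cache (old->new): [elk]
  3. access elk: HIT. Cache (old->new): [elk]
  4. access elk: HIT. Cache (old->new): [elk]
  5. access lemon: MISS. Cache (old->new): [elk lemon]
  6. access elk: HIT. Cache (old->new): [elk lemon]
  7. access eel: MISS. Cache (old->new): [elk lemon eel]
  8. access melon: MISS. Cache (old->new): [elk lemon eel melon]
  9. access lime: MISS. Cache (old->new): [elk lemon eel melon lime]
  10. access grape: MISS, evict elk. Cache (old->new): [lemon eel melon lime grape]
Total: 4 hits, 6 misses, 1 evictions

Answer: lemon eel melon lime grape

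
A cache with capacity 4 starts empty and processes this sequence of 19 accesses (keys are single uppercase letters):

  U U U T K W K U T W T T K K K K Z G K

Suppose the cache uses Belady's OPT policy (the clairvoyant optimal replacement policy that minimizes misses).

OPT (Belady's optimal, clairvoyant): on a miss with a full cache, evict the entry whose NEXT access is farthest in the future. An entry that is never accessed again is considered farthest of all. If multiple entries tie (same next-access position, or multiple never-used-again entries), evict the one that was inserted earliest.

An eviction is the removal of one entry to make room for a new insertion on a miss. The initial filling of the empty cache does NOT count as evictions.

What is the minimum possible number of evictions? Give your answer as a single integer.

Answer: 2

Derivation:
OPT (Belady) simulation (capacity=4):
  1. access U: MISS. Cache: [U]
  2. access U: HIT. Next use of U: step 3. Cache: [U]
  3. access U: HIT. Next use of U: step 8. Cache: [U]
  4. access T: MISS. Cache: [U T]
  5. access K: MISS. Cache: [U T K]
  6. access W: MISS. Cache: [U T K W]
  7. access K: HIT. Next use of K: step 13. Cache: [U T K W]
  8. access U: HIT. Next use of U: never. Cache: [U T K W]
  9. access T: HIT. Next use of T: step 11. Cache: [U T K W]
  10. access W: HIT. Next use of W: never. Cache: [U T K W]
  11. access T: HIT. Next use of T: step 12. Cache: [U T K W]
  12. access T: HIT. Next use of T: never. Cache: [U T K W]
  13. access K: HIT. Next use of K: step 14. Cache: [U T K W]
  14. access K: HIT. Next use of K: step 15. Cache: [U T K W]
  15. access K: HIT. Next use of K: step 16. Cache: [U T K W]
  16. access K: HIT. Next use of K: step 19. Cache: [U T K W]
  17. access Z: MISS, evict U (next use: never). Cache: [T K W Z]
  18. access G: MISS, evict T (next use: never). Cache: [K W Z G]
  19. access K: HIT. Next use of K: never. Cache: [K W Z G]
Total: 13 hits, 6 misses, 2 evictions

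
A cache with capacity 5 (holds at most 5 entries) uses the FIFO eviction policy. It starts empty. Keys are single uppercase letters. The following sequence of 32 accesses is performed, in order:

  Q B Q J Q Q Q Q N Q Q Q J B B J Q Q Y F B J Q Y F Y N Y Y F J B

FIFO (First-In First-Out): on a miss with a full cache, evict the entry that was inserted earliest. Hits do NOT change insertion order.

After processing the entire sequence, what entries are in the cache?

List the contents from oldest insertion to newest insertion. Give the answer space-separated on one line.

Answer: N Y F Q B

Derivation:
FIFO simulation (capacity=5):
  1. access Q: MISS. Cache (old->new): [Q]
  2. access B: MISS. Cache (old->new): [Q B]
  3. access Q: HIT. Cache (old->new): [Q B]
  4. access J: MISS. Cache (old->new): [Q B J]
  5. access Q: HIT. Cache (old->new): [Q B J]
  6. access Q: HIT. Cache (old->new): [Q B J]
  7. access Q: HIT. Cache (old->new): [Q B J]
  8. access Q: HIT. Cache (old->new): [Q B J]
  9. access N: MISS. Cache (old->new): [Q B J N]
  10. access Q: HIT. Cache (old->new): [Q B J N]
  11. access Q: HIT. Cache (old->new): [Q B J N]
  12. access Q: HIT. Cache (old->new): [Q B J N]
  13. access J: HIT. Cache (old->new): [Q B J N]
  14. access B: HIT. Cache (old->new): [Q B J N]
  15. access B: HIT. Cache (old->new): [Q B J N]
  16. access J: HIT. Cache (old->new): [Q B J N]
  17. access Q: HIT. Cache (old->new): [Q B J N]
  18. access Q: HIT. Cache (old->new): [Q B J N]
  19. access Y: MISS. Cache (old->new): [Q B J N Y]
  20. access F: MISS, evict Q. Cache (old->new): [B J N Y F]
  21. access B: HIT. Cache (old->new): [B J N Y F]
  22. access J: HIT. Cache (old->new): [B J N Y F]
  23. access Q: MISS, evict B. Cache (old->new): [J N Y F Q]
  24. access Y: HIT. Cache (old->new): [J N Y F Q]
  25. access F: HIT. Cache (old->new): [J N Y F Q]
  26. access Y: HIT. Cache (old->new): [J N Y F Q]
  27. access N: HIT. Cache (old->new): [J N Y F Q]
  28. access Y: HIT. Cache (old->new): [J N Y F Q]
  29. access Y: HIT. Cache (old->new): [J N Y F Q]
  30. access F: HIT. Cache (old->new): [J N Y F Q]
  31. access J: HIT. Cache (old->new): [J N Y F Q]
  32. access B: MISS, evict J. Cache (old->new): [N Y F Q B]
Total: 24 hits, 8 misses, 3 evictions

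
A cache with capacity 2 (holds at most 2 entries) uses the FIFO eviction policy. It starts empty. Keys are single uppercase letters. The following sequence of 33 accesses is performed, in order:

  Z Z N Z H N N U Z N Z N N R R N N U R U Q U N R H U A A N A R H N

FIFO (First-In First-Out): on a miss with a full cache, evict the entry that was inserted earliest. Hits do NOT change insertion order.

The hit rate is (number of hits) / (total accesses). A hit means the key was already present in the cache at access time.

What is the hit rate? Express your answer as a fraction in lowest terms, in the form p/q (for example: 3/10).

FIFO simulation (capacity=2):
  1. access Z: MISS. Cache (old->new): [Z]
  2. access Z: HIT. Cache (old->new): [Z]
  3. access N: MISS. Cache (old->new): [Z N]
  4. access Z: HIT. Cache (old->new): [Z N]
  5. access H: MISS, evict Z. Cache (old->new): [N H]
  6. access N: HIT. Cache (old->new): [N H]
  7. access N: HIT. Cache (old->new): [N H]
  8. access U: MISS, evict N. Cache (old->new): [H U]
  9. access Z: MISS, evict H. Cache (old->new): [U Z]
  10. access N: MISS, evict U. Cache (old->new): [Z N]
  11. access Z: HIT. Cache (old->new): [Z N]
  12. access N: HIT. Cache (old->new): [Z N]
  13. access N: HIT. Cache (old->new): [Z N]
  14. access R: MISS, evict Z. Cache (old->new): [N R]
  15. access R: HIT. Cache (old->new): [N R]
  16. access N: HIT. Cache (old->new): [N R]
  17. access N: HIT. Cache (old->new): [N R]
  18. access U: MISS, evict N. Cache (old->new): [R U]
  19. access R: HIT. Cache (old->new): [R U]
  20. access U: HIT. Cache (old->new): [R U]
  21. access Q: MISS, evict R. Cache (old->new): [U Q]
  22. access U: HIT. Cache (old->new): [U Q]
  23. access N: MISS, evict U. Cache (old->new): [Q N]
  24. access R: MISS, evict Q. Cache (old->new): [N R]
  25. access H: MISS, evict N. Cache (old->new): [R H]
  26. access U: MISS, evict R. Cache (old->new): [H U]
  27. access A: MISS, evict H. Cache (old->new): [U A]
  28. access A: HIT. Cache (old->new): [U A]
  29. access N: MISS, evict U. Cache (old->new): [A N]
  30. access A: HIT. Cache (old->new): [A N]
  31. access R: MISS, evict A. Cache (old->new): [N R]
  32. access H: MISS, evict N. Cache (old->new): [R H]
  33. access N: MISS, evict R. Cache (old->new): [H N]
Total: 15 hits, 18 misses, 16 evictions

Hit rate = 15/33 = 5/11

Answer: 5/11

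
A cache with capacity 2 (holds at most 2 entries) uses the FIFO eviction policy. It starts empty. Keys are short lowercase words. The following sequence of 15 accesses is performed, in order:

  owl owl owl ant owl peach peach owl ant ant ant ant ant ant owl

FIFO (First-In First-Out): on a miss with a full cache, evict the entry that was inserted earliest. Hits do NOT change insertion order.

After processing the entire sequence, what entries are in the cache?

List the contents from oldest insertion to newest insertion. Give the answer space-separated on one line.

FIFO simulation (capacity=2):
  1. access owl: MISS. Cache (old->new): [owl]
  2. access owl: HIT. Cache (old->new): [owl]
  3. access owl: HIT. Cache (old->new): [owl]
  4. access ant: MISS. Cache (old->new): [owl ant]
  5. access owl: HIT. Cache (old->new): [owl ant]
  6. access peach: MISS, evict owl. Cache (old->new): [ant peach]
  7. access peach: HIT. Cache (old->new): [ant peach]
  8. access owl: MISS, evict ant. Cache (old->new): [peach owl]
  9. access ant: MISS, evict peach. Cache (old->new): [owl ant]
  10. access ant: HIT. Cache (old->new): [owl ant]
  11. access ant: HIT. Cache (old->new): [owl ant]
  12. access ant: HIT. Cache (old->new): [owl ant]
  13. access ant: HIT. Cache (old->new): [owl ant]
  14. access ant: HIT. Cache (old->new): [owl ant]
  15. access owl: HIT. Cache (old->new): [owl ant]
Total: 10 hits, 5 misses, 3 evictions

Answer: owl ant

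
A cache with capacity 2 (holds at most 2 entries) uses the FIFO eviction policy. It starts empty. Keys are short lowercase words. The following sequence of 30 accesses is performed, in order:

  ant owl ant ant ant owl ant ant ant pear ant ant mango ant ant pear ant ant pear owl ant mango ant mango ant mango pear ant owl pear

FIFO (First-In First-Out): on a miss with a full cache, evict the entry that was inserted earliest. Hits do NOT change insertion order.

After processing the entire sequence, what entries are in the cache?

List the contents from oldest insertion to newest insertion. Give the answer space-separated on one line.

Answer: pear owl

Derivation:
FIFO simulation (capacity=2):
  1. access ant: MISS. Cache (old->new): [ant]
  2. access owl: MISS. Cache (old->new): [ant owl]
  3. access ant: HIT. Cache (old->new): [ant owl]
  4. access ant: HIT. Cache (old->new): [ant owl]
  5. access ant: HIT. Cache (old->new): [ant owl]
  6. access owl: HIT. Cache (old->new): [ant owl]
  7. access ant: HIT. Cache (old->new): [ant owl]
  8. access ant: HIT. Cache (old->new): [ant owl]
  9. access ant: HIT. Cache (old->new): [ant owl]
  10. access pear: MISS, evict ant. Cache (old->new): [owl pear]
  11. access ant: MISS, evict owl. Cache (old->new): [pear ant]
  12. access ant: HIT. Cache (old->new): [pear ant]
  13. access mango: MISS, evict pear. Cache (old->new): [ant mango]
  14. access ant: HIT. Cache (old->new): [ant mango]
  15. access ant: HIT. Cache (old->new): [ant mango]
  16. access pear: MISS, evict ant. Cache (old->new): [mango pear]
  17. access ant: MISS, evict mango. Cache (old->new): [pear ant]
  18. access ant: HIT. Cache (old->new): [pear ant]
  19. access pear: HIT. Cache (old->new): [pear ant]
  20. access owl: MISS, evict pear. Cache (old->new): [ant owl]
  21. access ant: HIT. Cache (old->new): [ant owl]
  22. access mango: MISS, evict ant. Cache (old->new): [owl mango]
  23. access ant: MISS, evict owl. Cache (old->new): [mango ant]
  24. access mango: HIT. Cache (old->new): [mango ant]
  25. access ant: HIT. Cache (old->new): [mango ant]
  26. access mango: HIT. Cache (old->new): [mango ant]
  27. access pear: MISS, evict mango. Cache (old->new): [ant pear]
  28. access ant: HIT. Cache (old->new): [ant pear]
  29. access owl: MISS, evict ant. Cache (old->new): [pear owl]
  30. access pear: HIT. Cache (old->new): [pear owl]
Total: 18 hits, 12 misses, 10 evictions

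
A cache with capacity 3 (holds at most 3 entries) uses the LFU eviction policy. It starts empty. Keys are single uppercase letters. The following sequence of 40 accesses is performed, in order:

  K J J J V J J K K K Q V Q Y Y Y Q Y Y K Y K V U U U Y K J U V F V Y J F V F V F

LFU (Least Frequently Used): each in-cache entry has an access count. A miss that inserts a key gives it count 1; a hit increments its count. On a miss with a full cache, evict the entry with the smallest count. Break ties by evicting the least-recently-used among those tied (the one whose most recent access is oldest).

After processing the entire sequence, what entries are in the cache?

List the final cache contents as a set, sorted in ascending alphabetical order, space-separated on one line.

LFU simulation (capacity=3):
  1. access K: MISS. Cache: [K(c=1)]
  2. access J: MISS. Cache: [K(c=1) J(c=1)]
  3. access J: HIT, count now 2. Cache: [K(c=1) J(c=2)]
  4. access J: HIT, count now 3. Cache: [K(c=1) J(c=3)]
  5. access V: MISS. Cache: [K(c=1) V(c=1) J(c=3)]
  6. access J: HIT, count now 4. Cache: [K(c=1) V(c=1) J(c=4)]
  7. access J: HIT, count now 5. Cache: [K(c=1) V(c=1) J(c=5)]
  8. access K: HIT, count now 2. Cache: [V(c=1) K(c=2) J(c=5)]
  9. access K: HIT, count now 3. Cache: [V(c=1) K(c=3) J(c=5)]
  10. access K: HIT, count now 4. Cache: [V(c=1) K(c=4) J(c=5)]
  11. access Q: MISS, evict V(c=1). Cache: [Q(c=1) K(c=4) J(c=5)]
  12. access V: MISS, evict Q(c=1). Cache: [V(c=1) K(c=4) J(c=5)]
  13. access Q: MISS, evict V(c=1). Cache: [Q(c=1) K(c=4) J(c=5)]
  14. access Y: MISS, evict Q(c=1). Cache: [Y(c=1) K(c=4) J(c=5)]
  15. access Y: HIT, count now 2. Cache: [Y(c=2) K(c=4) J(c=5)]
  16. access Y: HIT, count now 3. Cache: [Y(c=3) K(c=4) J(c=5)]
  17. access Q: MISS, evict Y(c=3). Cache: [Q(c=1) K(c=4) J(c=5)]
  18. access Y: MISS, evict Q(c=1). Cache: [Y(c=1) K(c=4) J(c=5)]
  19. access Y: HIT, count now 2. Cache: [Y(c=2) K(c=4) J(c=5)]
  20. access K: HIT, count now 5. Cache: [Y(c=2) J(c=5) K(c=5)]
  21. access Y: HIT, count now 3. Cache: [Y(c=3) J(c=5) K(c=5)]
  22. access K: HIT, count now 6. Cache: [Y(c=3) J(c=5) K(c=6)]
  23. access V: MISS, evict Y(c=3). Cache: [V(c=1) J(c=5) K(c=6)]
  24. access U: MISS, evict V(c=1). Cache: [U(c=1) J(c=5) K(c=6)]
  25. access U: HIT, count now 2. Cache: [U(c=2) J(c=5) K(c=6)]
  26. access U: HIT, count now 3. Cache: [U(c=3) J(c=5) K(c=6)]
  27. access Y: MISS, evict U(c=3). Cache: [Y(c=1) J(c=5) K(c=6)]
  28. access K: HIT, count now 7. Cache: [Y(c=1) J(c=5) K(c=7)]
  29. access J: HIT, count now 6. Cache: [Y(c=1) J(c=6) K(c=7)]
  30. access U: MISS, evict Y(c=1). Cache: [U(c=1) J(c=6) K(c=7)]
  31. access V: MISS, evict U(c=1). Cache: [V(c=1) J(c=6) K(c=7)]
  32. access F: MISS, evict V(c=1). Cache: [F(c=1) J(c=6) K(c=7)]
  33. access V: MISS, evict F(c=1). Cache: [V(c=1) J(c=6) K(c=7)]
  34. access Y: MISS, evict V(c=1). Cache: [Y(c=1) J(c=6) K(c=7)]
  35. access J: HIT, count now 7. Cache: [Y(c=1) K(c=7) J(c=7)]
  36. access F: MISS, evict Y(c=1). Cache: [F(c=1) K(c=7) J(c=7)]
  37. access V: MISS, evict F(c=1). Cache: [V(c=1) K(c=7) J(c=7)]
  38. access F: MISS, evict V(c=1). Cache: [F(c=1) K(c=7) J(c=7)]
  39. access V: MISS, evict F(c=1). Cache: [V(c=1) K(c=7) J(c=7)]
  40. access F: MISS, evict V(c=1). Cache: [F(c=1) K(c=7) J(c=7)]
Total: 18 hits, 22 misses, 19 evictions

Answer: F J K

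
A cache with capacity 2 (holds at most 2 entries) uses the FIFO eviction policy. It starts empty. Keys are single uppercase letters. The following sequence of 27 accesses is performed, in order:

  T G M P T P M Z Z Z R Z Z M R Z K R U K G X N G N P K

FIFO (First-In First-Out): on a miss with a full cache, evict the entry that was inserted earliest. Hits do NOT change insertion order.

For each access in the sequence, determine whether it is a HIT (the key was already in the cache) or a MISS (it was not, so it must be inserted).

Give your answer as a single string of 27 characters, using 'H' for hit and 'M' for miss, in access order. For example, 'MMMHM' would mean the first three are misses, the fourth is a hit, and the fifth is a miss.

FIFO simulation (capacity=2):
  1. access T: MISS. Cache (old->new): [T]
  2. access G: MISS. Cache (old->new): [T G]
  3. access M: MISS, evict T. Cache (old->new): [G M]
  4. access P: MISS, evict G. Cache (old->new): [M P]
  5. access T: MISS, evict M. Cache (old->new): [P T]
  6. access P: HIT. Cache (old->new): [P T]
  7. access M: MISS, evict P. Cache (old->new): [T M]
  8. access Z: MISS, evict T. Cache (old->new): [M Z]
  9. access Z: HIT. Cache (old->new): [M Z]
  10. access Z: HIT. Cache (old->new): [M Z]
  11. access R: MISS, evict M. Cache (old->new): [Z R]
  12. access Z: HIT. Cache (old->new): [Z R]
  13. access Z: HIT. Cache (old->new): [Z R]
  14. access M: MISS, evict Z. Cache (old->new): [R M]
  15. access R: HIT. Cache (old->new): [R M]
  16. access Z: MISS, evict R. Cache (old->new): [M Z]
  17. access K: MISS, evict M. Cache (old->new): [Z K]
  18. access R: MISS, evict Z. Cache (old->new): [K R]
  19. access U: MISS, evict K. Cache (old->new): [R U]
  20. access K: MISS, evict R. Cache (old->new): [U K]
  21. access G: MISS, evict U. Cache (old->new): [K G]
  22. access X: MISS, evict K. Cache (old->new): [G X]
  23. access N: MISS, evict G. Cache (old->new): [X N]
  24. access G: MISS, evict X. Cache (old->new): [N G]
  25. access N: HIT. Cache (old->new): [N G]
  26. access P: MISS, evict N. Cache (old->new): [G P]
  27. access K: MISS, evict G. Cache (old->new): [P K]
Total: 7 hits, 20 misses, 18 evictions

Answer: MMMMMHMMHHMHHMHMMMMMMMMMHMM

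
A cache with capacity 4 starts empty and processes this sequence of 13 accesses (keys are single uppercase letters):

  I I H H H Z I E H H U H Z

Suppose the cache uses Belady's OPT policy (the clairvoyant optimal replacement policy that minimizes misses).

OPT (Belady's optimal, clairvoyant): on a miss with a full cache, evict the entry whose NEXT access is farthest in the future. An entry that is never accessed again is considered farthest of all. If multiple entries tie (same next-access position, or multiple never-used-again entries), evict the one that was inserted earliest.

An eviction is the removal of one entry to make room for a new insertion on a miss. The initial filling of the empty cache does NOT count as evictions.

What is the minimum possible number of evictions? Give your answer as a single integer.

Answer: 1

Derivation:
OPT (Belady) simulation (capacity=4):
  1. access I: MISS. Cache: [I]
  2. access I: HIT. Next use of I: step 7. Cache: [I]
  3. access H: MISS. Cache: [I H]
  4. access H: HIT. Next use of H: step 5. Cache: [I H]
  5. access H: HIT. Next use of H: step 9. Cache: [I H]
  6. access Z: MISS. Cache: [I H Z]
  7. access I: HIT. Next use of I: never. Cache: [I H Z]
  8. access E: MISS. Cache: [I H Z E]
  9. access H: HIT. Next use of H: step 10. Cache: [I H Z E]
  10. access H: HIT. Next use of H: step 12. Cache: [I H Z E]
  11. access U: MISS, evict I (next use: never). Cache: [H Z E U]
  12. access H: HIT. Next use of H: never. Cache: [H Z E U]
  13. access Z: HIT. Next use of Z: never. Cache: [H Z E U]
Total: 8 hits, 5 misses, 1 evictions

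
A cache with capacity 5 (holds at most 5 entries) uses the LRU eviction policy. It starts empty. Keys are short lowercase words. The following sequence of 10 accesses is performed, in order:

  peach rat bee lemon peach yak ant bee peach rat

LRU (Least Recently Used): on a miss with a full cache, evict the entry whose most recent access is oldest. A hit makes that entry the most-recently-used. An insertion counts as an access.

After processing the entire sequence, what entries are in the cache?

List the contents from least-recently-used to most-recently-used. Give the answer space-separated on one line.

Answer: yak ant bee peach rat

Derivation:
LRU simulation (capacity=5):
  1. access peach: MISS. Cache (LRU->MRU): [peach]
  2. access rat: MISS. Cache (LRU->MRU): [peach rat]
  3. access bee: MISS. Cache (LRU->MRU): [peach rat bee]
  4. access lemon: MISS. Cache (LRU->MRU): [peach rat bee lemon]
  5. access peach: HIT. Cache (LRU->MRU): [rat bee lemon peach]
  6. access yak: MISS. Cache (LRU->MRU): [rat bee lemon peach yak]
  7. access ant: MISS, evict rat. Cache (LRU->MRU): [bee lemon peach yak ant]
  8. access bee: HIT. Cache (LRU->MRU): [lemon peach yak ant bee]
  9. access peach: HIT. Cache (LRU->MRU): [lemon yak ant bee peach]
  10. access rat: MISS, evict lemon. Cache (LRU->MRU): [yak ant bee peach rat]
Total: 3 hits, 7 misses, 2 evictions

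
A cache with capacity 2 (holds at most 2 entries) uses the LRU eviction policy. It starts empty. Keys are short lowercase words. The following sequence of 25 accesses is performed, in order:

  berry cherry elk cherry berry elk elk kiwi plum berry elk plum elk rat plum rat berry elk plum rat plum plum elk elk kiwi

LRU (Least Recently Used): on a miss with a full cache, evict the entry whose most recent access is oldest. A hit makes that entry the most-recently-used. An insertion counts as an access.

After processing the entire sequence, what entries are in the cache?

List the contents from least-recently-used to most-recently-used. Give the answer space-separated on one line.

LRU simulation (capacity=2):
  1. access berry: MISS. Cache (LRU->MRU): [berry]
  2. access cherry: MISS. Cache (LRU->MRU): [berry cherry]
  3. access elk: MISS, evict berry. Cache (LRU->MRU): [cherry elk]
  4. access cherry: HIT. Cache (LRU->MRU): [elk cherry]
  5. access berry: MISS, evict elk. Cache (LRU->MRU): [cherry berry]
  6. access elk: MISS, evict cherry. Cache (LRU->MRU): [berry elk]
  7. access elk: HIT. Cache (LRU->MRU): [berry elk]
  8. access kiwi: MISS, evict berry. Cache (LRU->MRU): [elk kiwi]
  9. access plum: MISS, evict elk. Cache (LRU->MRU): [kiwi plum]
  10. access berry: MISS, evict kiwi. Cache (LRU->MRU): [plum berry]
  11. access elk: MISS, evict plum. Cache (LRU->MRU): [berry elk]
  12. access plum: MISS, evict berry. Cache (LRU->MRU): [elk plum]
  13. access elk: HIT. Cache (LRU->MRU): [plum elk]
  14. access rat: MISS, evict plum. Cache (LRU->MRU): [elk rat]
  15. access plum: MISS, evict elk. Cache (LRU->MRU): [rat plum]
  16. access rat: HIT. Cache (LRU->MRU): [plum rat]
  17. access berry: MISS, evict plum. Cache (LRU->MRU): [rat berry]
  18. access elk: MISS, evict rat. Cache (LRU->MRU): [berry elk]
  19. access plum: MISS, evict berry. Cache (LRU->MRU): [elk plum]
  20. access rat: MISS, evict elk. Cache (LRU->MRU): [plum rat]
  21. access plum: HIT. Cache (LRU->MRU): [rat plum]
  22. access plum: HIT. Cache (LRU->MRU): [rat plum]
  23. access elk: MISS, evict rat. Cache (LRU->MRU): [plum elk]
  24. access elk: HIT. Cache (LRU->MRU): [plum elk]
  25. access kiwi: MISS, evict plum. Cache (LRU->MRU): [elk kiwi]
Total: 7 hits, 18 misses, 16 evictions

Answer: elk kiwi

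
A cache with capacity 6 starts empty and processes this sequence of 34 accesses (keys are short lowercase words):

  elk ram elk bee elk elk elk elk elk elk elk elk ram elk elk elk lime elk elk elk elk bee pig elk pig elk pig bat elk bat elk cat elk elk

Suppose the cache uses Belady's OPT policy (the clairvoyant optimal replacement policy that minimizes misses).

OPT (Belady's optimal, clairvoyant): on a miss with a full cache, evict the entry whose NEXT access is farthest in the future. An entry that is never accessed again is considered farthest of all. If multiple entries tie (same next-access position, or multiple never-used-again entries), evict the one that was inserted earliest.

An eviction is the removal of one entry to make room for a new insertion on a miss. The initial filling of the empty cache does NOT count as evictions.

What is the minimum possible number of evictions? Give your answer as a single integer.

OPT (Belady) simulation (capacity=6):
  1. access elk: MISS. Cache: [elk]
  2. access ram: MISS. Cache: [elk ram]
  3. access elk: HIT. Next use of elk: step 5. Cache: [elk ram]
  4. access bee: MISS. Cache: [elk ram bee]
  5. access elk: HIT. Next use of elk: step 6. Cache: [elk ram bee]
  6. access elk: HIT. Next use of elk: step 7. Cache: [elk ram bee]
  7. access elk: HIT. Next use of elk: step 8. Cache: [elk ram bee]
  8. access elk: HIT. Next use of elk: step 9. Cache: [elk ram bee]
  9. access elk: HIT. Next use of elk: step 10. Cache: [elk ram bee]
  10. access elk: HIT. Next use of elk: step 11. Cache: [elk ram bee]
  11. access elk: HIT. Next use of elk: step 12. Cache: [elk ram bee]
  12. access elk: HIT. Next use of elk: step 14. Cache: [elk ram bee]
  13. access ram: HIT. Next use of ram: never. Cache: [elk ram bee]
  14. access elk: HIT. Next use of elk: step 15. Cache: [elk ram bee]
  15. access elk: HIT. Next use of elk: step 16. Cache: [elk ram bee]
  16. access elk: HIT. Next use of elk: step 18. Cache: [elk ram bee]
  17. access lime: MISS. Cache: [elk ram bee lime]
  18. access elk: HIT. Next use of elk: step 19. Cache: [elk ram bee lime]
  19. access elk: HIT. Next use of elk: step 20. Cache: [elk ram bee lime]
  20. access elk: HIT. Next use of elk: step 21. Cache: [elk ram bee lime]
  21. access elk: HIT. Next use of elk: step 24. Cache: [elk ram bee lime]
  22. access bee: HIT. Next use of bee: never. Cache: [elk ram bee lime]
  23. access pig: MISS. Cache: [elk ram bee lime pig]
  24. access elk: HIT. Next use of elk: step 26. Cache: [elk ram bee lime pig]
  25. access pig: HIT. Next use of pig: step 27. Cache: [elk ram bee lime pig]
  26. access elk: HIT. Next use of elk: step 29. Cache: [elk ram bee lime pig]
  27. access pig: HIT. Next use of pig: never. Cache: [elk ram bee lime pig]
  28. access bat: MISS. Cache: [elk ram bee lime pig bat]
  29. access elk: HIT. Next use of elk: step 31. Cache: [elk ram bee lime pig bat]
  30. access bat: HIT. Next use of bat: never. Cache: [elk ram bee lime pig bat]
  31. access elk: HIT. Next use of elk: step 33. Cache: [elk ram bee lime pig bat]
  32. access cat: MISS, evict ram (next use: never). Cache: [elk bee lime pig bat cat]
  33. access elk: HIT. Next use of elk: step 34. Cache: [elk bee lime pig bat cat]
  34. access elk: HIT. Next use of elk: never. Cache: [elk bee lime pig bat cat]
Total: 27 hits, 7 misses, 1 evictions

Answer: 1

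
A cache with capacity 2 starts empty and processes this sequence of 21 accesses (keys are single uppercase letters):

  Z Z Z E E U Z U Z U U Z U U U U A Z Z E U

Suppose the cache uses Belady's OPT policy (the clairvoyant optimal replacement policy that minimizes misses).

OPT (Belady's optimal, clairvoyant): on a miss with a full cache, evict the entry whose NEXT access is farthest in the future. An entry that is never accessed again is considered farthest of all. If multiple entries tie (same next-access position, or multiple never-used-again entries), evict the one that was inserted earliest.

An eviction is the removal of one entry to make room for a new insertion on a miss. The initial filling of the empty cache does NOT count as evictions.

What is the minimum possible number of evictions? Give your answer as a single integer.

Answer: 4

Derivation:
OPT (Belady) simulation (capacity=2):
  1. access Z: MISS. Cache: [Z]
  2. access Z: HIT. Next use of Z: step 3. Cache: [Z]
  3. access Z: HIT. Next use of Z: step 7. Cache: [Z]
  4. access E: MISS. Cache: [Z E]
  5. access E: HIT. Next use of E: step 20. Cache: [Z E]
  6. access U: MISS, evict E (next use: step 20). Cache: [Z U]
  7. access Z: HIT. Next use of Z: step 9. Cache: [Z U]
  8. access U: HIT. Next use of U: step 10. Cache: [Z U]
  9. access Z: HIT. Next use of Z: step 12. Cache: [Z U]
  10. access U: HIT. Next use of U: step 11. Cache: [Z U]
  11. access U: HIT. Next use of U: step 13. Cache: [Z U]
  12. access Z: HIT. Next use of Z: step 18. Cache: [Z U]
  13. access U: HIT. Next use of U: step 14. Cache: [Z U]
  14. access U: HIT. Next use of U: step 15. Cache: [Z U]
  15. access U: HIT. Next use of U: step 16. Cache: [Z U]
  16. access U: HIT. Next use of U: step 21. Cache: [Z U]
  17. access A: MISS, evict U (next use: step 21). Cache: [Z A]
  18. access Z: HIT. Next use of Z: step 19. Cache: [Z A]
  19. access Z: HIT. Next use of Z: never. Cache: [Z A]
  20. access E: MISS, evict Z (next use: never). Cache: [A E]
  21. access U: MISS, evict A (next use: never). Cache: [E U]
Total: 15 hits, 6 misses, 4 evictions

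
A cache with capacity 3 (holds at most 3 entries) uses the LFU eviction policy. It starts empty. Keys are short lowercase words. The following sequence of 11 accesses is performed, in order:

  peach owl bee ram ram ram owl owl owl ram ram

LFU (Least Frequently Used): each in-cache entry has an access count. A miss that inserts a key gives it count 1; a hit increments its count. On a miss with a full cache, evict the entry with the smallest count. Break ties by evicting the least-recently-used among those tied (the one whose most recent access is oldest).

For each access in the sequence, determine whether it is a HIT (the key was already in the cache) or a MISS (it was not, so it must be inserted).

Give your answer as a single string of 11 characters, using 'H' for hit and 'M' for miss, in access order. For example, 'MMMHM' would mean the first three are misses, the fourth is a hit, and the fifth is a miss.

Answer: MMMMHHHHHHH

Derivation:
LFU simulation (capacity=3):
  1. access peach: MISS. Cache: [peach(c=1)]
  2. access owl: MISS. Cache: [peach(c=1) owl(c=1)]
  3. access bee: MISS. Cache: [peach(c=1) owl(c=1) bee(c=1)]
  4. access ram: MISS, evict peach(c=1). Cache: [owl(c=1) bee(c=1) ram(c=1)]
  5. access ram: HIT, count now 2. Cache: [owl(c=1) bee(c=1) ram(c=2)]
  6. access ram: HIT, count now 3. Cache: [owl(c=1) bee(c=1) ram(c=3)]
  7. access owl: HIT, count now 2. Cache: [bee(c=1) owl(c=2) ram(c=3)]
  8. access owl: HIT, count now 3. Cache: [bee(c=1) ram(c=3) owl(c=3)]
  9. access owl: HIT, count now 4. Cache: [bee(c=1) ram(c=3) owl(c=4)]
  10. access ram: HIT, count now 4. Cache: [bee(c=1) owl(c=4) ram(c=4)]
  11. access ram: HIT, count now 5. Cache: [bee(c=1) owl(c=4) ram(c=5)]
Total: 7 hits, 4 misses, 1 evictions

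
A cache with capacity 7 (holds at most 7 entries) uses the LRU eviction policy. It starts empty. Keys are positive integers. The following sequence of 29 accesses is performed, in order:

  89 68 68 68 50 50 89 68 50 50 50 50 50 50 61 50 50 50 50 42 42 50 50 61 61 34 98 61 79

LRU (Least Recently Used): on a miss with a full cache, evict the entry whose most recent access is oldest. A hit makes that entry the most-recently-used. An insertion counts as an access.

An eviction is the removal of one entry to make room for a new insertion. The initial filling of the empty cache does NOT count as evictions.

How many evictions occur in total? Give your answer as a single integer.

Answer: 1

Derivation:
LRU simulation (capacity=7):
  1. access 89: MISS. Cache (LRU->MRU): [89]
  2. access 68: MISS. Cache (LRU->MRU): [89 68]
  3. access 68: HIT. Cache (LRU->MRU): [89 68]
  4. access 68: HIT. Cache (LRU->MRU): [89 68]
  5. access 50: MISS. Cache (LRU->MRU): [89 68 50]
  6. access 50: HIT. Cache (LRU->MRU): [89 68 50]
  7. access 89: HIT. Cache (LRU->MRU): [68 50 89]
  8. access 68: HIT. Cache (LRU->MRU): [50 89 68]
  9. access 50: HIT. Cache (LRU->MRU): [89 68 50]
  10. access 50: HIT. Cache (LRU->MRU): [89 68 50]
  11. access 50: HIT. Cache (LRU->MRU): [89 68 50]
  12. access 50: HIT. Cache (LRU->MRU): [89 68 50]
  13. access 50: HIT. Cache (LRU->MRU): [89 68 50]
  14. access 50: HIT. Cache (LRU->MRU): [89 68 50]
  15. access 61: MISS. Cache (LRU->MRU): [89 68 50 61]
  16. access 50: HIT. Cache (LRU->MRU): [89 68 61 50]
  17. access 50: HIT. Cache (LRU->MRU): [89 68 61 50]
  18. access 50: HIT. Cache (LRU->MRU): [89 68 61 50]
  19. access 50: HIT. Cache (LRU->MRU): [89 68 61 50]
  20. access 42: MISS. Cache (LRU->MRU): [89 68 61 50 42]
  21. access 42: HIT. Cache (LRU->MRU): [89 68 61 50 42]
  22. access 50: HIT. Cache (LRU->MRU): [89 68 61 42 50]
  23. access 50: HIT. Cache (LRU->MRU): [89 68 61 42 50]
  24. access 61: HIT. Cache (LRU->MRU): [89 68 42 50 61]
  25. access 61: HIT. Cache (LRU->MRU): [89 68 42 50 61]
  26. access 34: MISS. Cache (LRU->MRU): [89 68 42 50 61 34]
  27. access 98: MISS. Cache (LRU->MRU): [89 68 42 50 61 34 98]
  28. access 61: HIT. Cache (LRU->MRU): [89 68 42 50 34 98 61]
  29. access 79: MISS, evict 89. Cache (LRU->MRU): [68 42 50 34 98 61 79]
Total: 21 hits, 8 misses, 1 evictions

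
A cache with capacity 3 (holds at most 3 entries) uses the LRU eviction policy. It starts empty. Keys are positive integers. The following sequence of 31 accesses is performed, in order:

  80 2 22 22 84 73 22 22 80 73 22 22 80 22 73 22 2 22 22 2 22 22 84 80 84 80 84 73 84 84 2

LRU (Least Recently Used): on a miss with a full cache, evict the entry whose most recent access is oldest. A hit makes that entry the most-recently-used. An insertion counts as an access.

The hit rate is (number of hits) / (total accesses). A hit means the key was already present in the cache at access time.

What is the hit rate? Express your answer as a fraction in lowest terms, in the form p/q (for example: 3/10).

LRU simulation (capacity=3):
  1. access 80: MISS. Cache (LRU->MRU): [80]
  2. access 2: MISS. Cache (LRU->MRU): [80 2]
  3. access 22: MISS. Cache (LRU->MRU): [80 2 22]
  4. access 22: HIT. Cache (LRU->MRU): [80 2 22]
  5. access 84: MISS, evict 80. Cache (LRU->MRU): [2 22 84]
  6. access 73: MISS, evict 2. Cache (LRU->MRU): [22 84 73]
  7. access 22: HIT. Cache (LRU->MRU): [84 73 22]
  8. access 22: HIT. Cache (LRU->MRU): [84 73 22]
  9. access 80: MISS, evict 84. Cache (LRU->MRU): [73 22 80]
  10. access 73: HIT. Cache (LRU->MRU): [22 80 73]
  11. access 22: HIT. Cache (LRU->MRU): [80 73 22]
  12. access 22: HIT. Cache (LRU->MRU): [80 73 22]
  13. access 80: HIT. Cache (LRU->MRU): [73 22 80]
  14. access 22: HIT. Cache (LRU->MRU): [73 80 22]
  15. access 73: HIT. Cache (LRU->MRU): [80 22 73]
  16. access 22: HIT. Cache (LRU->MRU): [80 73 22]
  17. access 2: MISS, evict 80. Cache (LRU->MRU): [73 22 2]
  18. access 22: HIT. Cache (LRU->MRU): [73 2 22]
  19. access 22: HIT. Cache (LRU->MRU): [73 2 22]
  20. access 2: HIT. Cache (LRU->MRU): [73 22 2]
  21. access 22: HIT. Cache (LRU->MRU): [73 2 22]
  22. access 22: HIT. Cache (LRU->MRU): [73 2 22]
  23. access 84: MISS, evict 73. Cache (LRU->MRU): [2 22 84]
  24. access 80: MISS, evict 2. Cache (LRU->MRU): [22 84 80]
  25. access 84: HIT. Cache (LRU->MRU): [22 80 84]
  26. access 80: HIT. Cache (LRU->MRU): [22 84 80]
  27. access 84: HIT. Cache (LRU->MRU): [22 80 84]
  28. access 73: MISS, evict 22. Cache (LRU->MRU): [80 84 73]
  29. access 84: HIT. Cache (LRU->MRU): [80 73 84]
  30. access 84: HIT. Cache (LRU->MRU): [80 73 84]
  31. access 2: MISS, evict 80. Cache (LRU->MRU): [73 84 2]
Total: 20 hits, 11 misses, 8 evictions

Hit rate = 20/31

Answer: 20/31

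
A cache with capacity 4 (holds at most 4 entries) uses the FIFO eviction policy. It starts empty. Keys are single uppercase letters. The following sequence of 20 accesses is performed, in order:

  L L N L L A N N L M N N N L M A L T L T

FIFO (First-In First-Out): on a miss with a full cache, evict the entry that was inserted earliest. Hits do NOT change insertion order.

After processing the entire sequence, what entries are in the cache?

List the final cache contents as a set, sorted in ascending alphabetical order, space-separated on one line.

Answer: A L M T

Derivation:
FIFO simulation (capacity=4):
  1. access L: MISS. Cache (old->new): [L]
  2. access L: HIT. Cache (old->new): [L]
  3. access N: MISS. Cache (old->new): [L N]
  4. access L: HIT. Cache (old->new): [L N]
  5. access L: HIT. Cache (old->new): [L N]
  6. access A: MISS. Cache (old->new): [L N A]
  7. access N: HIT. Cache (old->new): [L N A]
  8. access N: HIT. Cache (old->new): [L N A]
  9. access L: HIT. Cache (old->new): [L N A]
  10. access M: MISS. Cache (old->new): [L N A M]
  11. access N: HIT. Cache (old->new): [L N A M]
  12. access N: HIT. Cache (old->new): [L N A M]
  13. access N: HIT. Cache (old->new): [L N A M]
  14. access L: HIT. Cache (old->new): [L N A M]
  15. access M: HIT. Cache (old->new): [L N A M]
  16. access A: HIT. Cache (old->new): [L N A M]
  17. access L: HIT. Cache (old->new): [L N A M]
  18. access T: MISS, evict L. Cache (old->new): [N A M T]
  19. access L: MISS, evict N. Cache (old->new): [A M T L]
  20. access T: HIT. Cache (old->new): [A M T L]
Total: 14 hits, 6 misses, 2 evictions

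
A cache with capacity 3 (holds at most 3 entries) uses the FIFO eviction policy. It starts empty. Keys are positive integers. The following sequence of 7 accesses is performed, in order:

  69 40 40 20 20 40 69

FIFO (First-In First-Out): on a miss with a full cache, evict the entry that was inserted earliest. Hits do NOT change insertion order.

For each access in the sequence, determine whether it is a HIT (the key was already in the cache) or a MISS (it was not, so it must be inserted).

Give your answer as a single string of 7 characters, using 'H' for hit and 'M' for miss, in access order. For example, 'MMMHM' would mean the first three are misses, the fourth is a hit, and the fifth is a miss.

FIFO simulation (capacity=3):
  1. access 69: MISS. Cache (old->new): [69]
  2. access 40: MISS. Cache (old->new): [69 40]
  3. access 40: HIT. Cache (old->new): [69 40]
  4. access 20: MISS. Cache (old->new): [69 40 20]
  5. access 20: HIT. Cache (old->new): [69 40 20]
  6. access 40: HIT. Cache (old->new): [69 40 20]
  7. access 69: HIT. Cache (old->new): [69 40 20]
Total: 4 hits, 3 misses, 0 evictions

Answer: MMHMHHH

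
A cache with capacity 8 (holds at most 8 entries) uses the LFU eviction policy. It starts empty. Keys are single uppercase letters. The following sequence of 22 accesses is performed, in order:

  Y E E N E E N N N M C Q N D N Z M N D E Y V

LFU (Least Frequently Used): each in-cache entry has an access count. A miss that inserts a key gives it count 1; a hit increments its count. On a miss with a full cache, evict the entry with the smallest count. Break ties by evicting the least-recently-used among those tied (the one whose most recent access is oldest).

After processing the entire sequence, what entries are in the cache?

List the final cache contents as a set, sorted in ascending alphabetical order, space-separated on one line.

Answer: D E M N Q V Y Z

Derivation:
LFU simulation (capacity=8):
  1. access Y: MISS. Cache: [Y(c=1)]
  2. access E: MISS. Cache: [Y(c=1) E(c=1)]
  3. access E: HIT, count now 2. Cache: [Y(c=1) E(c=2)]
  4. access N: MISS. Cache: [Y(c=1) N(c=1) E(c=2)]
  5. access E: HIT, count now 3. Cache: [Y(c=1) N(c=1) E(c=3)]
  6. access E: HIT, count now 4. Cache: [Y(c=1) N(c=1) E(c=4)]
  7. access N: HIT, count now 2. Cache: [Y(c=1) N(c=2) E(c=4)]
  8. access N: HIT, count now 3. Cache: [Y(c=1) N(c=3) E(c=4)]
  9. access N: HIT, count now 4. Cache: [Y(c=1) E(c=4) N(c=4)]
  10. access M: MISS. Cache: [Y(c=1) M(c=1) E(c=4) N(c=4)]
  11. access C: MISS. Cache: [Y(c=1) M(c=1) C(c=1) E(c=4) N(c=4)]
  12. access Q: MISS. Cache: [Y(c=1) M(c=1) C(c=1) Q(c=1) E(c=4) N(c=4)]
  13. access N: HIT, count now 5. Cache: [Y(c=1) M(c=1) C(c=1) Q(c=1) E(c=4) N(c=5)]
  14. access D: MISS. Cache: [Y(c=1) M(c=1) C(c=1) Q(c=1) D(c=1) E(c=4) N(c=5)]
  15. access N: HIT, count now 6. Cache: [Y(c=1) M(c=1) C(c=1) Q(c=1) D(c=1) E(c=4) N(c=6)]
  16. access Z: MISS. Cache: [Y(c=1) M(c=1) C(c=1) Q(c=1) D(c=1) Z(c=1) E(c=4) N(c=6)]
  17. access M: HIT, count now 2. Cache: [Y(c=1) C(c=1) Q(c=1) D(c=1) Z(c=1) M(c=2) E(c=4) N(c=6)]
  18. access N: HIT, count now 7. Cache: [Y(c=1) C(c=1) Q(c=1) D(c=1) Z(c=1) M(c=2) E(c=4) N(c=7)]
  19. access D: HIT, count now 2. Cache: [Y(c=1) C(c=1) Q(c=1) Z(c=1) M(c=2) D(c=2) E(c=4) N(c=7)]
  20. access E: HIT, count now 5. Cache: [Y(c=1) C(c=1) Q(c=1) Z(c=1) M(c=2) D(c=2) E(c=5) N(c=7)]
  21. access Y: HIT, count now 2. Cache: [C(c=1) Q(c=1) Z(c=1) M(c=2) D(c=2) Y(c=2) E(c=5) N(c=7)]
  22. access V: MISS, evict C(c=1). Cache: [Q(c=1) Z(c=1) V(c=1) M(c=2) D(c=2) Y(c=2) E(c=5) N(c=7)]
Total: 13 hits, 9 misses, 1 evictions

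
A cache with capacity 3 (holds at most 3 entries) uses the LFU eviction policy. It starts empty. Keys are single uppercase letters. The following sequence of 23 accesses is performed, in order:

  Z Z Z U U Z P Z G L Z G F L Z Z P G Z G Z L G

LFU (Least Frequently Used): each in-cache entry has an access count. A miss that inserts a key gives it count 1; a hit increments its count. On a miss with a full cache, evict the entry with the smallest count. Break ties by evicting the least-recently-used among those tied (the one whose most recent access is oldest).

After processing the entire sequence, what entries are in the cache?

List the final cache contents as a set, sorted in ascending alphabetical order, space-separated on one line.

LFU simulation (capacity=3):
  1. access Z: MISS. Cache: [Z(c=1)]
  2. access Z: HIT, count now 2. Cache: [Z(c=2)]
  3. access Z: HIT, count now 3. Cache: [Z(c=3)]
  4. access U: MISS. Cache: [U(c=1) Z(c=3)]
  5. access U: HIT, count now 2. Cache: [U(c=2) Z(c=3)]
  6. access Z: HIT, count now 4. Cache: [U(c=2) Z(c=4)]
  7. access P: MISS. Cache: [P(c=1) U(c=2) Z(c=4)]
  8. access Z: HIT, count now 5. Cache: [P(c=1) U(c=2) Z(c=5)]
  9. access G: MISS, evict P(c=1). Cache: [G(c=1) U(c=2) Z(c=5)]
  10. access L: MISS, evict G(c=1). Cache: [L(c=1) U(c=2) Z(c=5)]
  11. access Z: HIT, count now 6. Cache: [L(c=1) U(c=2) Z(c=6)]
  12. access G: MISS, evict L(c=1). Cache: [G(c=1) U(c=2) Z(c=6)]
  13. access F: MISS, evict G(c=1). Cache: [F(c=1) U(c=2) Z(c=6)]
  14. access L: MISS, evict F(c=1). Cache: [L(c=1) U(c=2) Z(c=6)]
  15. access Z: HIT, count now 7. Cache: [L(c=1) U(c=2) Z(c=7)]
  16. access Z: HIT, count now 8. Cache: [L(c=1) U(c=2) Z(c=8)]
  17. access P: MISS, evict L(c=1). Cache: [P(c=1) U(c=2) Z(c=8)]
  18. access G: MISS, evict P(c=1). Cache: [G(c=1) U(c=2) Z(c=8)]
  19. access Z: HIT, count now 9. Cache: [G(c=1) U(c=2) Z(c=9)]
  20. access G: HIT, count now 2. Cache: [U(c=2) G(c=2) Z(c=9)]
  21. access Z: HIT, count now 10. Cache: [U(c=2) G(c=2) Z(c=10)]
  22. access L: MISS, evict U(c=2). Cache: [L(c=1) G(c=2) Z(c=10)]
  23. access G: HIT, count now 3. Cache: [L(c=1) G(c=3) Z(c=10)]
Total: 12 hits, 11 misses, 8 evictions

Answer: G L Z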